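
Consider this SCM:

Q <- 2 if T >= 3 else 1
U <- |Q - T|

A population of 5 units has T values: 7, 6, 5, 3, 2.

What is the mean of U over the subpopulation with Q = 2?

3.25

E[U|Q=2] averages over only the 4 units with Q=2 (T = 7, 6, 5, 3): U = 5, 4, 3, 1, mean 3.25.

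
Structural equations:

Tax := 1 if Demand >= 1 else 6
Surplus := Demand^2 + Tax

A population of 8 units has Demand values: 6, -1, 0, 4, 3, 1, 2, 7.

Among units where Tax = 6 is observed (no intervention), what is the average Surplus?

Observing Tax=6 restricts to units where Tax's equation naturally yields 6: Demand ∈ {-1, 0}. In that subpopulation Surplus = 7, 6, mean 6.5.

6.5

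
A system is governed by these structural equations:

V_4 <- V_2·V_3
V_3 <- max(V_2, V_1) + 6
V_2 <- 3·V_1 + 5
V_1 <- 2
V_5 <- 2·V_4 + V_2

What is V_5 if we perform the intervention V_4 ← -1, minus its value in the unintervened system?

-376

Intervening sets V_4 = -1 and removes its equation (V_4 <- V_2·V_3).
V_2 = 3·V_1 + 5  [with V_1=2]  = 11
V_5 = 2·V_4 + V_2  [with V_4=-1, V_2=11]  = 9
Without intervention: V_2 = 3·V_1 + 5  [with V_1=2]  = 11; V_3 = max(V_2, V_1) + 6  [with V_2=11, V_1=2]  = 17; V_4 = V_2·V_3  [with V_2=11, V_3=17]  = 187; V_5 = 2·V_4 + V_2  [with V_4=187, V_2=11]  = 385.
Change = 9 − 385 = -376.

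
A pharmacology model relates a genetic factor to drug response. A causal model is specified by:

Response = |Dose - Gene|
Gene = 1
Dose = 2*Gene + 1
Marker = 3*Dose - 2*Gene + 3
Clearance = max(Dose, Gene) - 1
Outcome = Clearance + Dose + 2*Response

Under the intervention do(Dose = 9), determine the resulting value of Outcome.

Under do(Dose=9), the mechanism Dose = 2*Gene + 1 is discarded; Dose is fixed at 9.
Response = |Dose - Gene|  [with Dose=9, Gene=1]  = 8
Clearance = max(Dose, Gene) - 1  [with Dose=9, Gene=1]  = 8
Outcome = Clearance + Dose + 2*Response  [with Clearance=8, Dose=9, Response=8]  = 33

33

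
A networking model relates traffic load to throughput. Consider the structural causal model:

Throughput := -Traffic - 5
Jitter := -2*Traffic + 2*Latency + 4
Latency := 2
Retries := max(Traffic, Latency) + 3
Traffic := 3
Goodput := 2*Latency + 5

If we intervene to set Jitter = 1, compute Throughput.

-8

Intervening sets Jitter = 1 and removes its equation (Jitter := -2*Traffic + 2*Latency + 4).
No directed path runs from Jitter to Throughput, so Throughput keeps its natural value.
Throughput = -Traffic - 5  [with Traffic=3]  = -8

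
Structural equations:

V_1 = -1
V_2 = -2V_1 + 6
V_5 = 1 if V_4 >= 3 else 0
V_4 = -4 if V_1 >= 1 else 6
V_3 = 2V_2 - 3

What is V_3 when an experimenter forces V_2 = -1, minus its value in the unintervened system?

-18

The intervention breaks the incoming arrows to V_2: V_2 = -2V_1 + 6 no longer applies, and V_2 = -1.
V_3 = 2V_2 - 3  [with V_2=-1]  = -5
Without intervention: V_2 = -2V_1 + 6  [with V_1=-1]  = 8; V_3 = 2V_2 - 3  [with V_2=8]  = 13.
Change = -5 − 13 = -18.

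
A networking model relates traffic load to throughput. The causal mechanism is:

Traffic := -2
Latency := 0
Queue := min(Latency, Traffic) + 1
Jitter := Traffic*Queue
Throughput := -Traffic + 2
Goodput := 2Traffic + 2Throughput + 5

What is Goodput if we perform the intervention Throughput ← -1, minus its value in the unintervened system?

-10

The intervention breaks the incoming arrows to Throughput: Throughput := -Traffic + 2 no longer applies, and Throughput = -1.
Goodput = 2Traffic + 2Throughput + 5  [with Traffic=-2, Throughput=-1]  = -1
Without intervention: Throughput = -Traffic + 2  [with Traffic=-2]  = 4; Goodput = 2Traffic + 2Throughput + 5  [with Traffic=-2, Throughput=4]  = 9.
Change = -1 − 9 = -10.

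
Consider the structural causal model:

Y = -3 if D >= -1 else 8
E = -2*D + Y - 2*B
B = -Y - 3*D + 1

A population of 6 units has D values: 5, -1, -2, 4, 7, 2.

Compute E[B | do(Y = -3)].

Under do(Y=-3), Y's equation is replaced by Y=-3 for every unit. Per-unit B: -11, 7, 10, -8, -17, -2. Mean = -3.5.

-3.5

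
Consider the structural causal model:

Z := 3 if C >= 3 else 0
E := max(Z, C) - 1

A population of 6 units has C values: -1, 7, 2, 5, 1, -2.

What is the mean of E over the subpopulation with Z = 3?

5

Observing Z=3 restricts to units where Z's equation naturally yields 3: C ∈ {7, 5}. In that subpopulation E = 6, 4, mean 5.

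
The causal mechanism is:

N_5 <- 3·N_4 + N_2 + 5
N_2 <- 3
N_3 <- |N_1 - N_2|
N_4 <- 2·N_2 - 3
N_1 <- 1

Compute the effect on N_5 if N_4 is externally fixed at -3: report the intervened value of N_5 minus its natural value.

-18

Intervening sets N_4 = -3 and removes its equation (N_4 <- 2·N_2 - 3).
N_5 = 3·N_4 + N_2 + 5  [with N_4=-3, N_2=3]  = -1
Without intervention: N_4 = 2·N_2 - 3  [with N_2=3]  = 3; N_5 = 3·N_4 + N_2 + 5  [with N_4=3, N_2=3]  = 17.
Change = -1 − 17 = -18.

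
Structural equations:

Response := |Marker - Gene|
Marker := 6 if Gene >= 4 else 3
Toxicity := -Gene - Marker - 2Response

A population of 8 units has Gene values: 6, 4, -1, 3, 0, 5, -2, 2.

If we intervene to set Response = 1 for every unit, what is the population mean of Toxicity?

-8.25

Under do(Response=1), Response's equation is replaced by Response=1 for every unit. Per-unit Toxicity: -14, -12, -4, -8, -5, -13, -3, -7. Mean = -8.25.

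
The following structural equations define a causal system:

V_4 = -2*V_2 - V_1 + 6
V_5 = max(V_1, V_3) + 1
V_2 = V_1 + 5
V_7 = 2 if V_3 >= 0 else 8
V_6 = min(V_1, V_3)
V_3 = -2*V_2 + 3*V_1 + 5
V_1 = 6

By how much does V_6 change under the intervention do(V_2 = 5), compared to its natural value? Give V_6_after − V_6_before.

Under do(V_2=5), the mechanism V_2 = V_1 + 5 is discarded; V_2 is fixed at 5.
V_3 = -2*V_2 + 3*V_1 + 5  [with V_2=5, V_1=6]  = 13
V_6 = min(V_1, V_3)  [with V_1=6, V_3=13]  = 6
Without intervention: V_2 = V_1 + 5  [with V_1=6]  = 11; V_3 = -2*V_2 + 3*V_1 + 5  [with V_2=11, V_1=6]  = 1; V_6 = min(V_1, V_3)  [with V_1=6, V_3=1]  = 1.
Change = 6 − 1 = 5.

5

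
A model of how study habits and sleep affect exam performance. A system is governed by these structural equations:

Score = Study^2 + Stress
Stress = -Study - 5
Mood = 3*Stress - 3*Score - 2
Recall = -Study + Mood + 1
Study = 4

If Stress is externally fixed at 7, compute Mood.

Under do(Stress=7), the mechanism Stress = -Study - 5 is discarded; Stress is fixed at 7.
Score = Study^2 + Stress  [with Study=4, Stress=7]  = 23
Mood = 3*Stress - 3*Score - 2  [with Stress=7, Score=23]  = -50

-50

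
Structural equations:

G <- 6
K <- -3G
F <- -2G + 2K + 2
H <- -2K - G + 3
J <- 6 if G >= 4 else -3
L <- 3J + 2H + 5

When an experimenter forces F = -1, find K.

Under do(F=-1), the mechanism F <- -2G + 2K + 2 is discarded; F is fixed at -1.
Since K is not a descendant of the intervened variable, it is unaffected.
K = -3G  [with G=6]  = -18

-18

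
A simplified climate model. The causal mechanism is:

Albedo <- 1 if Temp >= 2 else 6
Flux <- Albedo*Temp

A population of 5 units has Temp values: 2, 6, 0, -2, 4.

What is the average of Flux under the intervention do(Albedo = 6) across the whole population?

do(Albedo=6) breaks Albedo's dependence on Temp. With Albedo=6 fixed, Flux across the units is 12, 36, 0, -12, 24, mean 12.

12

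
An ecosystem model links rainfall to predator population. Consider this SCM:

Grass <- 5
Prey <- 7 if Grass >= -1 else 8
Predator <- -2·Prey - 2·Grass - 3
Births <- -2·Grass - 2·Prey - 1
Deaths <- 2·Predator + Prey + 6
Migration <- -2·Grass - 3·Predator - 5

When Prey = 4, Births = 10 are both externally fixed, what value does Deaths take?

-32

Setting Prey = 4, Births = 10 by intervention discards those variables' equations.
Predator = -2·Prey - 2·Grass - 3  [with Prey=4, Grass=5]  = -21
Deaths = 2·Predator + Prey + 6  [with Predator=-21, Prey=4]  = -32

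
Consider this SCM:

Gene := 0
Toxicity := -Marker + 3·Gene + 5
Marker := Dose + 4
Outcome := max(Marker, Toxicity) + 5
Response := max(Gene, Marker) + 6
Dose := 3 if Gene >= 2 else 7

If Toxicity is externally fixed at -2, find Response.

17

The intervention breaks the incoming arrows to Toxicity: Toxicity := -Marker + 3·Gene + 5 no longer applies, and Toxicity = -2.
Since Response is not a descendant of the intervened variable, it is unaffected.
Dose = 3 if Gene >= 2 else 7  [with Gene=0]  = 7
Marker = Dose + 4  [with Dose=7]  = 11
Response = max(Gene, Marker) + 6  [with Gene=0, Marker=11]  = 17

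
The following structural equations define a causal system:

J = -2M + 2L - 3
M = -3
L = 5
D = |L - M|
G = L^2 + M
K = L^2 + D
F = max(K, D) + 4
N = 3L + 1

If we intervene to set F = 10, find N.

16

Intervening sets F = 10 and removes its equation (F = max(K, D) + 4).
No directed path runs from F to N, so N keeps its natural value.
N = 3L + 1  [with L=5]  = 16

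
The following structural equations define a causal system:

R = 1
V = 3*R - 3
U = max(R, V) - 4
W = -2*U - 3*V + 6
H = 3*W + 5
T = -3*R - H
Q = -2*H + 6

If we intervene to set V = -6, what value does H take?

do(V=-6) replaces the equation V = 3*R - 3 with the constant V = -6.
U = max(R, V) - 4  [with R=1, V=-6]  = -3
W = -2*U - 3*V + 6  [with U=-3, V=-6]  = 30
H = 3*W + 5  [with W=30]  = 95

95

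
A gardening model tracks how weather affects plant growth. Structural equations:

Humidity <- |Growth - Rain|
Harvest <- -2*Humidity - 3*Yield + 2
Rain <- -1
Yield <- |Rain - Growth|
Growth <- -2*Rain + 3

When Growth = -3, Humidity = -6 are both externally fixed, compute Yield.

2

Setting Growth = -3, Humidity = -6 by intervention discards those variables' equations.
Yield = |Rain - Growth|  [with Rain=-1, Growth=-3]  = 2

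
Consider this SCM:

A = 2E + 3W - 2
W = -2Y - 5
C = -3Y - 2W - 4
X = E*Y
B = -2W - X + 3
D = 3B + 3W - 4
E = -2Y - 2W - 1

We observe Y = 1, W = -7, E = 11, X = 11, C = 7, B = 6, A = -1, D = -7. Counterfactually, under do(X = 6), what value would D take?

do(X=6) replaces the equation X = E*Y with the constant X = 6.
W = -2Y - 5  [with Y=1]  = -7
B = -2W - X + 3  [with W=-7, X=6]  = 11
D = 3B + 3W - 4  [with B=11, W=-7]  = 8

8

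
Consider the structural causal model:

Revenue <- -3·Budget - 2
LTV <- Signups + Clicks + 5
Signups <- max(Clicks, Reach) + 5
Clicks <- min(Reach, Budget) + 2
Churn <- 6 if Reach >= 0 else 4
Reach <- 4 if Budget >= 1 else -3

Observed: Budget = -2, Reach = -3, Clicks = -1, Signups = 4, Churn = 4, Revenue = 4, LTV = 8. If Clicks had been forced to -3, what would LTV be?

The intervention breaks the incoming arrows to Clicks: Clicks <- min(Reach, Budget) + 2 no longer applies, and Clicks = -3.
Reach = 4 if Budget >= 1 else -3  [with Budget=-2]  = -3
Signups = max(Clicks, Reach) + 5  [with Clicks=-3, Reach=-3]  = 2
LTV = Signups + Clicks + 5  [with Signups=2, Clicks=-3]  = 4

4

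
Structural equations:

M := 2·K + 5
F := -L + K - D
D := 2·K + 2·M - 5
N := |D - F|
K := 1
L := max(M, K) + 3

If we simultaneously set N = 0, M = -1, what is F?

The joint intervention fixes N = 0, M = -1, removing each variable's own equation.
D = 2·K + 2·M - 5  [with K=1, M=-1]  = -5
L = max(M, K) + 3  [with M=-1, K=1]  = 4
F = -L + K - D  [with L=4, K=1, D=-5]  = 2

2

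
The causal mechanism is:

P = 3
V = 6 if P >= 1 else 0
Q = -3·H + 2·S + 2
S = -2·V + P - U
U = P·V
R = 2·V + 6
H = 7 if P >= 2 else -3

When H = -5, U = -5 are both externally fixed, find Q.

9

The joint intervention fixes H = -5, U = -5, removing each variable's own equation.
V = 6 if P >= 1 else 0  [with P=3]  = 6
S = -2·V + P - U  [with V=6, P=3, U=-5]  = -4
Q = -3·H + 2·S + 2  [with H=-5, S=-4]  = 9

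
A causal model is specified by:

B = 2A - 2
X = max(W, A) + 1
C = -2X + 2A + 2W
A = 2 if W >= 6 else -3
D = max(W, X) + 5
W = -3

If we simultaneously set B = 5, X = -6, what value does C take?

0

Under do(B = 5, X = -6), each intervened variable's structural equation is replaced by its fixed value.
A = 2 if W >= 6 else -3  [with W=-3]  = -3
C = -2X + 2A + 2W  [with X=-6, A=-3, W=-3]  = 0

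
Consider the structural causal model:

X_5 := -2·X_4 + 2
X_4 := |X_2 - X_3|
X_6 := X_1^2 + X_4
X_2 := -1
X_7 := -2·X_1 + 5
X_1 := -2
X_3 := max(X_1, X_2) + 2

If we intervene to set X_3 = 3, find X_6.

8

The intervention breaks the incoming arrows to X_3: X_3 := max(X_1, X_2) + 2 no longer applies, and X_3 = 3.
X_4 = |X_2 - X_3|  [with X_2=-1, X_3=3]  = 4
X_6 = X_1^2 + X_4  [with X_1=-2, X_4=4]  = 8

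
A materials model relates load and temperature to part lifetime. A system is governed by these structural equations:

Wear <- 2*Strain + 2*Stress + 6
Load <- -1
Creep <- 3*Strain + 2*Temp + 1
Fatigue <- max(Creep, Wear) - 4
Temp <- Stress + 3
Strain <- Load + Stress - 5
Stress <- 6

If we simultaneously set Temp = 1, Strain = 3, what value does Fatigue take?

20

The joint intervention fixes Temp = 1, Strain = 3, removing each variable's own equation.
Creep = 3*Strain + 2*Temp + 1  [with Strain=3, Temp=1]  = 12
Wear = 2*Strain + 2*Stress + 6  [with Strain=3, Stress=6]  = 24
Fatigue = max(Creep, Wear) - 4  [with Creep=12, Wear=24]  = 20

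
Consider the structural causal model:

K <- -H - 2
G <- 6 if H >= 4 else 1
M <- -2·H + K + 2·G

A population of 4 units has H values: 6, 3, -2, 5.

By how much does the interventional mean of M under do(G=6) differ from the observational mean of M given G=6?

7.5

Every unit gets G=6 under the intervention. M values become -8, 1, 16, -5; E[M|do(G=6)] = 1.
E[M|G=6] averages over only the 2 units with G=6 (H = 6, 5): M = -8, -5, mean -6.5.
Difference = 1 − (-6.5) = 7.5.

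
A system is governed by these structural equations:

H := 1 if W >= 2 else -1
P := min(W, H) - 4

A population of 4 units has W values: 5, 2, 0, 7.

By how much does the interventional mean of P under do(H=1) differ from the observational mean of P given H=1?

-0.25

Under do(H=1), H's equation is replaced by H=1 for every unit. Per-unit P: -3, -3, -4, -3. Mean = -3.25.
E[P|H=1] averages over only the 3 units with H=1 (W = 5, 2, 7): P = -3, -3, -3, mean -3.
Difference = -3.25 − (-3) = -0.25.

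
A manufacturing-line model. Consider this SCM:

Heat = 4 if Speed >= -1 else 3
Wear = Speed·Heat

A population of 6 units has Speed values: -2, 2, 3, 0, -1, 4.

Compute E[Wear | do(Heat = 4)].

4

The intervention sets Heat=4 in all 6 units regardless of Speed. Recomputing Wear per unit gives -8, 8, 12, 0, -4, 16; average 4.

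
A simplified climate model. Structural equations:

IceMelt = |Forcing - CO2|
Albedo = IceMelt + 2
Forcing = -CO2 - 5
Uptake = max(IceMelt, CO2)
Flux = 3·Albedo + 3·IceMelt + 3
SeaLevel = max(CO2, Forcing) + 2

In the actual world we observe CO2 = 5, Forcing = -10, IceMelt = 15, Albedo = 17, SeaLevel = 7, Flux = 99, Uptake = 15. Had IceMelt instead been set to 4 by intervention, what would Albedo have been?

The intervention breaks the incoming arrows to IceMelt: IceMelt = |Forcing - CO2| no longer applies, and IceMelt = 4.
Albedo = IceMelt + 2  [with IceMelt=4]  = 6

6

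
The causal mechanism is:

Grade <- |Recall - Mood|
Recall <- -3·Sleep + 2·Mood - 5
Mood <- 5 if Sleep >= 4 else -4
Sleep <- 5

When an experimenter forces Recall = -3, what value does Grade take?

8

The intervention breaks the incoming arrows to Recall: Recall <- -3·Sleep + 2·Mood - 5 no longer applies, and Recall = -3.
Mood = 5 if Sleep >= 4 else -4  [with Sleep=5]  = 5
Grade = |Recall - Mood|  [with Recall=-3, Mood=5]  = 8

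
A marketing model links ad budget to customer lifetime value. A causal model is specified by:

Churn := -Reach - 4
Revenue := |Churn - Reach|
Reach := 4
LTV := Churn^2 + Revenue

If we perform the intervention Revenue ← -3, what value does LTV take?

61

The intervention breaks the incoming arrows to Revenue: Revenue := |Churn - Reach| no longer applies, and Revenue = -3.
Churn = -Reach - 4  [with Reach=4]  = -8
LTV = Churn^2 + Revenue  [with Churn=-8, Revenue=-3]  = 61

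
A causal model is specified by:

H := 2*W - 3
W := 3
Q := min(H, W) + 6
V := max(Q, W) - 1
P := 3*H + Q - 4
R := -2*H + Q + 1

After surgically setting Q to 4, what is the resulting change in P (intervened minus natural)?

The intervention breaks the incoming arrows to Q: Q := min(H, W) + 6 no longer applies, and Q = 4.
H = 2*W - 3  [with W=3]  = 3
P = 3*H + Q - 4  [with H=3, Q=4]  = 9
Without intervention: H = 2*W - 3  [with W=3]  = 3; Q = min(H, W) + 6  [with H=3, W=3]  = 9; P = 3*H + Q - 4  [with H=3, Q=9]  = 14.
Change = 9 − 14 = -5.

-5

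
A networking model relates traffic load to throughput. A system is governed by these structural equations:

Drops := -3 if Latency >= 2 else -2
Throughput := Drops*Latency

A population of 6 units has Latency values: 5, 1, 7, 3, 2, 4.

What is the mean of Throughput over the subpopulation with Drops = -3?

-12.6

Observing Drops=-3 restricts to units where Drops's equation naturally yields -3: Latency ∈ {5, 7, 3, 2, 4}. In that subpopulation Throughput = -15, -21, -9, -6, -12, mean -12.6.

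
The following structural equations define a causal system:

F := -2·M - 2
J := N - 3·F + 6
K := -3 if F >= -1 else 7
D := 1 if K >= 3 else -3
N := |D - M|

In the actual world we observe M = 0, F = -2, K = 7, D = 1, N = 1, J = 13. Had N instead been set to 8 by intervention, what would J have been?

20

The intervention breaks the incoming arrows to N: N := |D - M| no longer applies, and N = 8.
F = -2·M - 2  [with M=0]  = -2
J = N - 3·F + 6  [with N=8, F=-2]  = 20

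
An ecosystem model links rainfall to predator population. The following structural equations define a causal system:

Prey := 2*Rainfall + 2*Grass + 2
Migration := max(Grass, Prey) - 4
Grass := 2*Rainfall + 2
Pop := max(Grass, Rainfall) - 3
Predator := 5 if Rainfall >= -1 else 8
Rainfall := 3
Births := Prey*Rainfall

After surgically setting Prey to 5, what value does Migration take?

4

The intervention breaks the incoming arrows to Prey: Prey := 2*Rainfall + 2*Grass + 2 no longer applies, and Prey = 5.
Grass = 2*Rainfall + 2  [with Rainfall=3]  = 8
Migration = max(Grass, Prey) - 4  [with Grass=8, Prey=5]  = 4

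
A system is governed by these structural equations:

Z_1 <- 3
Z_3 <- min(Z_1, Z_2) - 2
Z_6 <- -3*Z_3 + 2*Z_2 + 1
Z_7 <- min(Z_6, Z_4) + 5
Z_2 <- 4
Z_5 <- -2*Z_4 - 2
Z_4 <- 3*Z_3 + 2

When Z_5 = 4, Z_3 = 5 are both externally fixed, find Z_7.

The joint intervention fixes Z_5 = 4, Z_3 = 5, removing each variable's own equation.
Z_4 = 3*Z_3 + 2  [with Z_3=5]  = 17
Z_6 = -3*Z_3 + 2*Z_2 + 1  [with Z_3=5, Z_2=4]  = -6
Z_7 = min(Z_6, Z_4) + 5  [with Z_6=-6, Z_4=17]  = -1

-1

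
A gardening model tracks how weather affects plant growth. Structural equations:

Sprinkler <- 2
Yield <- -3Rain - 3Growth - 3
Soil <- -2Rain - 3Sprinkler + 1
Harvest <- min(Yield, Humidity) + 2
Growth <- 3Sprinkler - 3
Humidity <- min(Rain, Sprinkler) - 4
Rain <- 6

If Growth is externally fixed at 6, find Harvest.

The intervention breaks the incoming arrows to Growth: Growth <- 3Sprinkler - 3 no longer applies, and Growth = 6.
Humidity = min(Rain, Sprinkler) - 4  [with Rain=6, Sprinkler=2]  = -2
Yield = -3Rain - 3Growth - 3  [with Rain=6, Growth=6]  = -39
Harvest = min(Yield, Humidity) + 2  [with Yield=-39, Humidity=-2]  = -37

-37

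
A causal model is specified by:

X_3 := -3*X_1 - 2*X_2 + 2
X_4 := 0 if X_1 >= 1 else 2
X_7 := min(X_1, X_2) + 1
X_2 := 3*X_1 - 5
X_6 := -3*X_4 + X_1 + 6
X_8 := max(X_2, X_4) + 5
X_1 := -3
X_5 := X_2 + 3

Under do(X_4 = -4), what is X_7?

The intervention breaks the incoming arrows to X_4: X_4 := 0 if X_1 >= 1 else 2 no longer applies, and X_4 = -4.
No directed path runs from X_4 to X_7, so X_7 keeps its natural value.
X_2 = 3*X_1 - 5  [with X_1=-3]  = -14
X_7 = min(X_1, X_2) + 1  [with X_1=-3, X_2=-14]  = -13

-13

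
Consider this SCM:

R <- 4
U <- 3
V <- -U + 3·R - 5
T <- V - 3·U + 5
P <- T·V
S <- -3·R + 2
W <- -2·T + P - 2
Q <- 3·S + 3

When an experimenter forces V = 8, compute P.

do(V=8) replaces the equation V <- -U + 3·R - 5 with the constant V = 8.
T = V - 3·U + 5  [with V=8, U=3]  = 4
P = T·V  [with T=4, V=8]  = 32

32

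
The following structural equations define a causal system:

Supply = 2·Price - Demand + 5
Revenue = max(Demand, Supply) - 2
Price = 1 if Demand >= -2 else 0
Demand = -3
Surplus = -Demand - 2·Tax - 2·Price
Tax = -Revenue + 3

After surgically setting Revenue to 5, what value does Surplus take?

Under do(Revenue=5), the mechanism Revenue = max(Demand, Supply) - 2 is discarded; Revenue is fixed at 5.
Price = 1 if Demand >= -2 else 0  [with Demand=-3]  = 0
Tax = -Revenue + 3  [with Revenue=5]  = -2
Surplus = -Demand - 2·Tax - 2·Price  [with Demand=-3, Tax=-2, Price=0]  = 7

7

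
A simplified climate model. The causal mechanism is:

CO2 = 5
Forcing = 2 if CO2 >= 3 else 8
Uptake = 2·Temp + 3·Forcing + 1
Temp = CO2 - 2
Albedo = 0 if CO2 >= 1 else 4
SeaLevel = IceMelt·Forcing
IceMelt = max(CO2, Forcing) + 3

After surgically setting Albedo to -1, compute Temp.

do(Albedo=-1) replaces the equation Albedo = 0 if CO2 >= 1 else 4 with the constant Albedo = -1.
Temp is not downstream of the intervention, so its value is determined by the original equations.
Temp = CO2 - 2  [with CO2=5]  = 3

3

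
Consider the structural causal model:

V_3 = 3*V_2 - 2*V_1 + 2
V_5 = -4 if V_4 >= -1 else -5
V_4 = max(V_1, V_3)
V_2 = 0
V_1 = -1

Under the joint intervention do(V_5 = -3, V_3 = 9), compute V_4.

Under do(V_5 = -3, V_3 = 9), each intervened variable's structural equation is replaced by its fixed value.
V_4 = max(V_1, V_3)  [with V_1=-1, V_3=9]  = 9

9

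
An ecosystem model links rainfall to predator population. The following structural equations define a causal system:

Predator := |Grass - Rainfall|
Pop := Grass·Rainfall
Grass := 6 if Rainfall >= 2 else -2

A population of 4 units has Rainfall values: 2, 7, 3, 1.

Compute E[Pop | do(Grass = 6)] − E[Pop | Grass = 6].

The intervention sets Grass=6 in all 4 units regardless of Rainfall. Recomputing Pop per unit gives 12, 42, 18, 6; average 19.5.
E[Pop|Grass=6] averages over only the 3 units with Grass=6 (Rainfall = 2, 7, 3): Pop = 12, 42, 18, mean 24.
Difference = 19.5 − 24 = -4.5.

-4.5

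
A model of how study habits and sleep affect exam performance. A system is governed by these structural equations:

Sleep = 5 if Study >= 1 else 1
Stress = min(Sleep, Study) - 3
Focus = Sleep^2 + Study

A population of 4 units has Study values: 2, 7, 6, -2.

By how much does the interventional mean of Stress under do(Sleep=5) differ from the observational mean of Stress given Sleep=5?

Under do(Sleep=5), Sleep's equation is replaced by Sleep=5 for every unit. Per-unit Stress: -1, 2, 2, -5. Mean = -0.5.
Conditioning on Sleep=5 selects the 3 unit(s) with Study ∈ {2, 7, 6}. Their Stress values: -1, 2, 2. Mean = 1.
Difference = -0.5 − 1 = -1.5.

-1.5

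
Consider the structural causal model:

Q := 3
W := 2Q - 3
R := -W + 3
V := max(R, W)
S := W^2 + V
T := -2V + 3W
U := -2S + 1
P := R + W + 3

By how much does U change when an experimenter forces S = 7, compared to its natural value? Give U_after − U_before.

Under do(S=7), the mechanism S := W^2 + V is discarded; S is fixed at 7.
U = -2S + 1  [with S=7]  = -13
Without intervention: W = 2Q - 3  [with Q=3]  = 3; R = -W + 3  [with W=3]  = 0; V = max(R, W)  [with R=0, W=3]  = 3; S = W^2 + V  [with W=3, V=3]  = 12; U = -2S + 1  [with S=12]  = -23.
Change = -13 − (-23) = 10.

10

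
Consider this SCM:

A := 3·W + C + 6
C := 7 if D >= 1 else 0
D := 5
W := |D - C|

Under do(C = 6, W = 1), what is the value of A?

15

Setting C = 6, W = 1 by intervention discards those variables' equations.
A = 3·W + C + 6  [with W=1, C=6]  = 15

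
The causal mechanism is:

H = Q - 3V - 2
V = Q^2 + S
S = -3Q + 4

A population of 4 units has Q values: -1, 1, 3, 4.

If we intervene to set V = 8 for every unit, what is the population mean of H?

-24.25

Every unit gets V=8 under the intervention. H values become -27, -25, -23, -22; E[H|do(V=8)] = -24.25.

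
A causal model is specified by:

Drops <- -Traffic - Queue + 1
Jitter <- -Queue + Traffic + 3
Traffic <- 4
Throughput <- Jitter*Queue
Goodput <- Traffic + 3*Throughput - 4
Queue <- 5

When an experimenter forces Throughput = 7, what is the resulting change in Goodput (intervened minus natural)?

The intervention breaks the incoming arrows to Throughput: Throughput <- Jitter*Queue no longer applies, and Throughput = 7.
Goodput = Traffic + 3*Throughput - 4  [with Traffic=4, Throughput=7]  = 21
Without intervention: Jitter = -Queue + Traffic + 3  [with Queue=5, Traffic=4]  = 2; Throughput = Jitter*Queue  [with Jitter=2, Queue=5]  = 10; Goodput = Traffic + 3*Throughput - 4  [with Traffic=4, Throughput=10]  = 30.
Change = 21 − 30 = -9.

-9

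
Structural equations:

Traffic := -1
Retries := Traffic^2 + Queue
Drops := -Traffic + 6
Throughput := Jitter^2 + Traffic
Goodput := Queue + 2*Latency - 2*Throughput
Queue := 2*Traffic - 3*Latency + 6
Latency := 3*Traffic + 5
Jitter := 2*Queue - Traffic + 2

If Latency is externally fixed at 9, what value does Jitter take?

-43

Under do(Latency=9), the mechanism Latency := 3*Traffic + 5 is discarded; Latency is fixed at 9.
Queue = 2*Traffic - 3*Latency + 6  [with Traffic=-1, Latency=9]  = -23
Jitter = 2*Queue - Traffic + 2  [with Queue=-23, Traffic=-1]  = -43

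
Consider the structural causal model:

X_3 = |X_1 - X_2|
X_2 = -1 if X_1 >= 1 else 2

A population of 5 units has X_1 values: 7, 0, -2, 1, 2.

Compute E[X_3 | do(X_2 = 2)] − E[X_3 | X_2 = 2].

-0.6

The intervention sets X_2=2 in all 5 units regardless of X_1. Recomputing X_3 per unit gives 5, 2, 4, 1, 0; average 2.4.
Conditioning on X_2=2 selects the 2 unit(s) with X_1 ∈ {0, -2}. Their X_3 values: 2, 4. Mean = 3.
Difference = 2.4 − 3 = -0.6.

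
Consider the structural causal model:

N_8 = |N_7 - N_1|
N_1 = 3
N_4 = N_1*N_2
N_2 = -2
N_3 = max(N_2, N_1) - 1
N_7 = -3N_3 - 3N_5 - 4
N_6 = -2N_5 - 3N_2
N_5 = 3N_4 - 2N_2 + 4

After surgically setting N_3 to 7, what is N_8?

The intervention breaks the incoming arrows to N_3: N_3 = max(N_2, N_1) - 1 no longer applies, and N_3 = 7.
N_4 = N_1*N_2  [with N_1=3, N_2=-2]  = -6
N_5 = 3N_4 - 2N_2 + 4  [with N_4=-6, N_2=-2]  = -10
N_7 = -3N_3 - 3N_5 - 4  [with N_3=7, N_5=-10]  = 5
N_8 = |N_7 - N_1|  [with N_7=5, N_1=3]  = 2

2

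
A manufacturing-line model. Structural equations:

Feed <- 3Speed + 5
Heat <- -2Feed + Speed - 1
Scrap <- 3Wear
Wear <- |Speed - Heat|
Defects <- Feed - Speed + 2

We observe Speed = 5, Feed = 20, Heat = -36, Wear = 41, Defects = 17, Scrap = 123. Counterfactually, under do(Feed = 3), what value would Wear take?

7

Under do(Feed=3), the mechanism Feed <- 3Speed + 5 is discarded; Feed is fixed at 3.
Heat = -2Feed + Speed - 1  [with Feed=3, Speed=5]  = -2
Wear = |Speed - Heat|  [with Speed=5, Heat=-2]  = 7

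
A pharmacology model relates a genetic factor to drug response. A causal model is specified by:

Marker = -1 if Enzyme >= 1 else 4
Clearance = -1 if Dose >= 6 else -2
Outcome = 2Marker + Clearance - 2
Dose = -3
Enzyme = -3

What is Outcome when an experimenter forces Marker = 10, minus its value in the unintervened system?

12

do(Marker=10) replaces the equation Marker = -1 if Enzyme >= 1 else 4 with the constant Marker = 10.
Clearance = -1 if Dose >= 6 else -2  [with Dose=-3]  = -2
Outcome = 2Marker + Clearance - 2  [with Marker=10, Clearance=-2]  = 16
Without intervention: Marker = -1 if Enzyme >= 1 else 4  [with Enzyme=-3]  = 4; Clearance = -1 if Dose >= 6 else -2  [with Dose=-3]  = -2; Outcome = 2Marker + Clearance - 2  [with Marker=4, Clearance=-2]  = 4.
Change = 16 − 4 = 12.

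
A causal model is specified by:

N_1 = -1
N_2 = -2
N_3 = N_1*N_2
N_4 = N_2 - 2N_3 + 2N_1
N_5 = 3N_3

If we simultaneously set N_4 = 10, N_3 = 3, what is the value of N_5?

The joint intervention fixes N_4 = 10, N_3 = 3, removing each variable's own equation.
N_5 = 3N_3  [with N_3=3]  = 9

9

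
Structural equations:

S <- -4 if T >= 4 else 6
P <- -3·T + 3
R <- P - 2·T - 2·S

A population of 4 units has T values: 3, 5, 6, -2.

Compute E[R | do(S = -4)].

-4

Under do(S=-4), S's equation is replaced by S=-4 for every unit. Per-unit R: -4, -14, -19, 21. Mean = -4.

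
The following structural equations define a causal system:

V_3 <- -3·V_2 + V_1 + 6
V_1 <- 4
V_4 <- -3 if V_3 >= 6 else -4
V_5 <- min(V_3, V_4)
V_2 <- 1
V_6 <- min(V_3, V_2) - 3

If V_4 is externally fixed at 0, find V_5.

0

Intervening sets V_4 = 0 and removes its equation (V_4 <- -3 if V_3 >= 6 else -4).
V_3 = -3·V_2 + V_1 + 6  [with V_2=1, V_1=4]  = 7
V_5 = min(V_3, V_4)  [with V_3=7, V_4=0]  = 0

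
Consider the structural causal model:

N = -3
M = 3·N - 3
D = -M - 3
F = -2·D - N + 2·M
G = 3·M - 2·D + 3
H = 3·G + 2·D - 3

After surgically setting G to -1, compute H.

The intervention breaks the incoming arrows to G: G = 3·M - 2·D + 3 no longer applies, and G = -1.
M = 3·N - 3  [with N=-3]  = -12
D = -M - 3  [with M=-12]  = 9
H = 3·G + 2·D - 3  [with G=-1, D=9]  = 12

12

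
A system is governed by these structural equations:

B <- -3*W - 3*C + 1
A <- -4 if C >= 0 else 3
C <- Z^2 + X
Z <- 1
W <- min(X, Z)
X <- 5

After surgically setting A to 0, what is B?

-20

do(A=0) replaces the equation A <- -4 if C >= 0 else 3 with the constant A = 0.
Since B is not a descendant of the intervened variable, it is unaffected.
W = min(X, Z)  [with X=5, Z=1]  = 1
C = Z^2 + X  [with Z=1, X=5]  = 6
B = -3*W - 3*C + 1  [with W=1, C=6]  = -20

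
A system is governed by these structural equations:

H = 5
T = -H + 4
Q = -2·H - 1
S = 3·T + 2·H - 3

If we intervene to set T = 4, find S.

The intervention breaks the incoming arrows to T: T = -H + 4 no longer applies, and T = 4.
S = 3·T + 2·H - 3  [with T=4, H=5]  = 19

19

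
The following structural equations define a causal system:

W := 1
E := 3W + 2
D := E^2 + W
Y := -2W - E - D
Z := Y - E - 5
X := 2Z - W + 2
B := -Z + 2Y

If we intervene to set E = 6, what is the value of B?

-34

Under do(E=6), the mechanism E := 3W + 2 is discarded; E is fixed at 6.
D = E^2 + W  [with E=6, W=1]  = 37
Y = -2W - E - D  [with W=1, E=6, D=37]  = -45
Z = Y - E - 5  [with Y=-45, E=6]  = -56
B = -Z + 2Y  [with Z=-56, Y=-45]  = -34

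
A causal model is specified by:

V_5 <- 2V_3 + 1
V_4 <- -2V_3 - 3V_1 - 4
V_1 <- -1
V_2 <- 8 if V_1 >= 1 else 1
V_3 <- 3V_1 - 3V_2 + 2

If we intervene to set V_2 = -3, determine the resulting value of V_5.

17

do(V_2=-3) replaces the equation V_2 <- 8 if V_1 >= 1 else 1 with the constant V_2 = -3.
V_3 = 3V_1 - 3V_2 + 2  [with V_1=-1, V_2=-3]  = 8
V_5 = 2V_3 + 1  [with V_3=8]  = 17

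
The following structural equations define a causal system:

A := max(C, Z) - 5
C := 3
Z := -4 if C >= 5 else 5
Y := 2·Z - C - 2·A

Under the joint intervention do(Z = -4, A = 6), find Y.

Setting Z = -4, A = 6 by intervention discards those variables' equations.
Y = 2·Z - C - 2·A  [with Z=-4, C=3, A=6]  = -23

-23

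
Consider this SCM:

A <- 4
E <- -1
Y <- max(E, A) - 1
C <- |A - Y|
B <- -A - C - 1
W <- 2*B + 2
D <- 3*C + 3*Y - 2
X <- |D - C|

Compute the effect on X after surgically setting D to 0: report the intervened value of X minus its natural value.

-8

do(D=0) replaces the equation D <- 3*C + 3*Y - 2 with the constant D = 0.
Y = max(E, A) - 1  [with E=-1, A=4]  = 3
C = |A - Y|  [with A=4, Y=3]  = 1
X = |D - C|  [with D=0, C=1]  = 1
Without intervention: Y = max(E, A) - 1  [with E=-1, A=4]  = 3; C = |A - Y|  [with A=4, Y=3]  = 1; D = 3*C + 3*Y - 2  [with C=1, Y=3]  = 10; X = |D - C|  [with D=10, C=1]  = 9.
Change = 1 − 9 = -8.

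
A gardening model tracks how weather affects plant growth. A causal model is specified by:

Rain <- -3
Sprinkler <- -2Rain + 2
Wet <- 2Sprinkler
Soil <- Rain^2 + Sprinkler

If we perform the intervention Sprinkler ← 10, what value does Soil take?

19

The intervention breaks the incoming arrows to Sprinkler: Sprinkler <- -2Rain + 2 no longer applies, and Sprinkler = 10.
Soil = Rain^2 + Sprinkler  [with Rain=-3, Sprinkler=10]  = 19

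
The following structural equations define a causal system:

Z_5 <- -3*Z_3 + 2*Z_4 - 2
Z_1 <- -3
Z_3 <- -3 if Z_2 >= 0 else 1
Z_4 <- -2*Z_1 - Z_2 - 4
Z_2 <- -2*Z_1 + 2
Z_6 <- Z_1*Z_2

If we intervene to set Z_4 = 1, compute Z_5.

9

Intervening sets Z_4 = 1 and removes its equation (Z_4 <- -2*Z_1 - Z_2 - 4).
Z_2 = -2*Z_1 + 2  [with Z_1=-3]  = 8
Z_3 = -3 if Z_2 >= 0 else 1  [with Z_2=8]  = -3
Z_5 = -3*Z_3 + 2*Z_4 - 2  [with Z_3=-3, Z_4=1]  = 9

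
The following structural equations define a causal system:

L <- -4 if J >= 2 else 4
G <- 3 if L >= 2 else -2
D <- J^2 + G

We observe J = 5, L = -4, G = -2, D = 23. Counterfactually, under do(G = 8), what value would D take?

The intervention breaks the incoming arrows to G: G <- 3 if L >= 2 else -2 no longer applies, and G = 8.
D = J^2 + G  [with J=5, G=8]  = 33

33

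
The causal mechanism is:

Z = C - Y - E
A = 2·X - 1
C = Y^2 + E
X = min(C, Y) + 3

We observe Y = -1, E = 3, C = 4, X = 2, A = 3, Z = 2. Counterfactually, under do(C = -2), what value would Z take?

-4

The intervention breaks the incoming arrows to C: C = Y^2 + E no longer applies, and C = -2.
Z = C - Y - E  [with C=-2, Y=-1, E=3]  = -4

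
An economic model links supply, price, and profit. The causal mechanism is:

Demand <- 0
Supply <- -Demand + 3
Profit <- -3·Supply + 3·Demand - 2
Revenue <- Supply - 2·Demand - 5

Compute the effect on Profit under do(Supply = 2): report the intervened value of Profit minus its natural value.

3

Under do(Supply=2), the mechanism Supply <- -Demand + 3 is discarded; Supply is fixed at 2.
Profit = -3·Supply + 3·Demand - 2  [with Supply=2, Demand=0]  = -8
Without intervention: Supply = -Demand + 3  [with Demand=0]  = 3; Profit = -3·Supply + 3·Demand - 2  [with Supply=3, Demand=0]  = -11.
Change = -8 − (-11) = 3.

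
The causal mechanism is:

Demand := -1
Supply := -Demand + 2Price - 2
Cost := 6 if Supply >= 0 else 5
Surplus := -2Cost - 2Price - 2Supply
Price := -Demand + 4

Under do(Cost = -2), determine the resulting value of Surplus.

Intervening sets Cost = -2 and removes its equation (Cost := 6 if Supply >= 0 else 5).
Price = -Demand + 4  [with Demand=-1]  = 5
Supply = -Demand + 2Price - 2  [with Demand=-1, Price=5]  = 9
Surplus = -2Cost - 2Price - 2Supply  [with Cost=-2, Price=5, Supply=9]  = -24

-24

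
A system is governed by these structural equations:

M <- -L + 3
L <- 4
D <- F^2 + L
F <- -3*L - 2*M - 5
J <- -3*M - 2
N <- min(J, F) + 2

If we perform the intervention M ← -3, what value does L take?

4

Under do(M=-3), the mechanism M <- -L + 3 is discarded; M is fixed at -3.
L is not downstream of the intervention, so its value is determined by the original equations.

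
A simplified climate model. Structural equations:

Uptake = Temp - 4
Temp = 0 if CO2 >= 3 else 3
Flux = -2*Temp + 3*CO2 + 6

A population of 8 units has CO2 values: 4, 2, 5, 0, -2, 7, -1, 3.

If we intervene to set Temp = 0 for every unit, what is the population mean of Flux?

Every unit gets Temp=0 under the intervention. Flux values become 18, 12, 21, 6, 0, 27, 3, 15; E[Flux|do(Temp=0)] = 12.75.

12.75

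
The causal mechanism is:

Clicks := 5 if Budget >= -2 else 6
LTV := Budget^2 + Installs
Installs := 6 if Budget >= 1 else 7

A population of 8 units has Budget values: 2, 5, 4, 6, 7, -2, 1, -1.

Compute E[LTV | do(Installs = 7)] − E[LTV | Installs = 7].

Under do(Installs=7), Installs's equation is replaced by Installs=7 for every unit. Per-unit LTV: 11, 32, 23, 43, 56, 11, 8, 8. Mean = 24.
Observing Installs=7 restricts to units where Installs's equation naturally yields 7: Budget ∈ {-2, -1}. In that subpopulation LTV = 11, 8, mean 9.5.
Difference = 24 − 9.5 = 14.5.

14.5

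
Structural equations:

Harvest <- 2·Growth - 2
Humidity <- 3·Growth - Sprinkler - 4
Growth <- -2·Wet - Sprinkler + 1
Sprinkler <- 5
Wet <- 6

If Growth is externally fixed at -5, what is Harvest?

do(Growth=-5) replaces the equation Growth <- -2·Wet - Sprinkler + 1 with the constant Growth = -5.
Harvest = 2·Growth - 2  [with Growth=-5]  = -12

-12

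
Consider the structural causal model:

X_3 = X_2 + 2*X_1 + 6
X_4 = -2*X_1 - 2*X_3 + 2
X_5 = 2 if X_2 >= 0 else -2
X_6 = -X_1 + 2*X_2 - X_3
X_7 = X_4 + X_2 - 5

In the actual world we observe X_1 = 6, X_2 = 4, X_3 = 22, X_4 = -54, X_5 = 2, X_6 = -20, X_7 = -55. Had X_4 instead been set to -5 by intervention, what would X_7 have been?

-6

The intervention breaks the incoming arrows to X_4: X_4 = -2*X_1 - 2*X_3 + 2 no longer applies, and X_4 = -5.
X_7 = X_4 + X_2 - 5  [with X_4=-5, X_2=4]  = -6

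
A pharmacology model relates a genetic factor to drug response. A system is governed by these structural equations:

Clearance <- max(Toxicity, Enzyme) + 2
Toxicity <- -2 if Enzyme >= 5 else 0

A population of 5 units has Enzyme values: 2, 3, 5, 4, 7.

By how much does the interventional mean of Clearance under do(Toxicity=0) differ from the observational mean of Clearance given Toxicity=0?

The intervention sets Toxicity=0 in all 5 units regardless of Enzyme. Recomputing Clearance per unit gives 4, 5, 7, 6, 9; average 6.2.
E[Clearance|Toxicity=0] averages over only the 3 units with Toxicity=0 (Enzyme = 2, 3, 4): Clearance = 4, 5, 6, mean 5.
Difference = 6.2 − 5 = 1.2.

1.2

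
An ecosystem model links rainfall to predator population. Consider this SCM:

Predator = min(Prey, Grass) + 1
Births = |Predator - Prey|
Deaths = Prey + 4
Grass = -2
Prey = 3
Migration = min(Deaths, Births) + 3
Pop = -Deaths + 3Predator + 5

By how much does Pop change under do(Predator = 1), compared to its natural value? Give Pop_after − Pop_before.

6

The intervention breaks the incoming arrows to Predator: Predator = min(Prey, Grass) + 1 no longer applies, and Predator = 1.
Deaths = Prey + 4  [with Prey=3]  = 7
Pop = -Deaths + 3Predator + 5  [with Deaths=7, Predator=1]  = 1
Without intervention: Predator = min(Prey, Grass) + 1  [with Prey=3, Grass=-2]  = -1; Deaths = Prey + 4  [with Prey=3]  = 7; Pop = -Deaths + 3Predator + 5  [with Deaths=7, Predator=-1]  = -5.
Change = 1 − (-5) = 6.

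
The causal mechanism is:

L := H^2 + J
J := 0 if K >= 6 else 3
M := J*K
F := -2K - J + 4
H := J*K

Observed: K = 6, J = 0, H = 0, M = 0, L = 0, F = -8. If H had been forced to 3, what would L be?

9

do(H=3) replaces the equation H := J*K with the constant H = 3.
J = 0 if K >= 6 else 3  [with K=6]  = 0
L = H^2 + J  [with H=3, J=0]  = 9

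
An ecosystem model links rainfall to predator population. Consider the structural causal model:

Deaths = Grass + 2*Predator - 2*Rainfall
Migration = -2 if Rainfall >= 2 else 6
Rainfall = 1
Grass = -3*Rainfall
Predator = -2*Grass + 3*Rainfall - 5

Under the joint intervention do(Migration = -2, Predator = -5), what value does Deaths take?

-15

Under do(Migration = -2, Predator = -5), each intervened variable's structural equation is replaced by its fixed value.
Grass = -3*Rainfall  [with Rainfall=1]  = -3
Deaths = Grass + 2*Predator - 2*Rainfall  [with Grass=-3, Predator=-5, Rainfall=1]  = -15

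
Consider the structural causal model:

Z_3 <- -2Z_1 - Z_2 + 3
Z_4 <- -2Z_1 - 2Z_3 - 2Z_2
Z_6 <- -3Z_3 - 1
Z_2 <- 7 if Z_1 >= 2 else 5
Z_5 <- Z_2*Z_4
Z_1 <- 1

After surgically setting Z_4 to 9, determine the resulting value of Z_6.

Under do(Z_4=9), the mechanism Z_4 <- -2Z_1 - 2Z_3 - 2Z_2 is discarded; Z_4 is fixed at 9.
Since Z_6 is not a descendant of the intervened variable, it is unaffected.
Z_2 = 7 if Z_1 >= 2 else 5  [with Z_1=1]  = 5
Z_3 = -2Z_1 - Z_2 + 3  [with Z_1=1, Z_2=5]  = -4
Z_6 = -3Z_3 - 1  [with Z_3=-4]  = 11

11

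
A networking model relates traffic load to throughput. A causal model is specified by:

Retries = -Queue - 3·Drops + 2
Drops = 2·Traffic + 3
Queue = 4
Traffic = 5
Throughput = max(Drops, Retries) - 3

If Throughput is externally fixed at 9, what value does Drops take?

13

do(Throughput=9) replaces the equation Throughput = max(Drops, Retries) - 3 with the constant Throughput = 9.
Drops is not downstream of the intervention, so its value is determined by the original equations.
Drops = 2·Traffic + 3  [with Traffic=5]  = 13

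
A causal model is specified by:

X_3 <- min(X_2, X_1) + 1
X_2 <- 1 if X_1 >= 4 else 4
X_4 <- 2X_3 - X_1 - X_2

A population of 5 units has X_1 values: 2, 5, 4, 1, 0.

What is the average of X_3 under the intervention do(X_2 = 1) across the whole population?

Every unit gets X_2=1 under the intervention. X_3 values become 2, 2, 2, 2, 1; E[X_3|do(X_2=1)] = 1.8.

1.8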